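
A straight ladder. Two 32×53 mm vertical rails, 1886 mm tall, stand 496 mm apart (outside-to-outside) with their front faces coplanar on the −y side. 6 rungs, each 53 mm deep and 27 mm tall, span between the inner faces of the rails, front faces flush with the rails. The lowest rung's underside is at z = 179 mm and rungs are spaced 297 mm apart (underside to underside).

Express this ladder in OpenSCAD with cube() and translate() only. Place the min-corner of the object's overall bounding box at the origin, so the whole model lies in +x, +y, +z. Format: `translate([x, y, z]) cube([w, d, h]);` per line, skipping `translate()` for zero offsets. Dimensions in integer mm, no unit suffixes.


cube([32, 53, 1886]);
translate([464, 0, 0]) cube([32, 53, 1886]);
translate([32, 0, 179]) cube([432, 53, 27]);
translate([32, 0, 476]) cube([432, 53, 27]);
translate([32, 0, 773]) cube([432, 53, 27]);
translate([32, 0, 1070]) cube([432, 53, 27]);
translate([32, 0, 1367]) cube([432, 53, 27]);
translate([32, 0, 1664]) cube([432, 53, 27]);


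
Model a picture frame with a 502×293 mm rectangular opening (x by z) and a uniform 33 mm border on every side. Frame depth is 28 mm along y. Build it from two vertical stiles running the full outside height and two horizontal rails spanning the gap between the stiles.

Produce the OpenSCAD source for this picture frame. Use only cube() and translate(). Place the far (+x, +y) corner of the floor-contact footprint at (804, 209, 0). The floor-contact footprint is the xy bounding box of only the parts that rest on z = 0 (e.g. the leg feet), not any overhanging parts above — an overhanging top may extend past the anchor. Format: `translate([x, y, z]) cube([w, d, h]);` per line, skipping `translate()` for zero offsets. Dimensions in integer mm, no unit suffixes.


translate([236, 181, 0]) cube([33, 28, 359]);
translate([771, 181, 0]) cube([33, 28, 359]);
translate([269, 181, 0]) cube([502, 28, 33]);
translate([269, 181, 326]) cube([502, 28, 33]);


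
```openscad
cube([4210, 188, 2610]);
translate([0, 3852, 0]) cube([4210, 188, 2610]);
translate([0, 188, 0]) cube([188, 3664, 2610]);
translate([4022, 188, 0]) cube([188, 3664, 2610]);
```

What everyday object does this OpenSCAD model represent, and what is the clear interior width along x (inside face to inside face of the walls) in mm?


A house (or room) frame. The interior width is 3834 mm.

Four 2610 mm walls enclosing a rectangle with no floor or roof — a room or house frame. Outside width is 4210 mm and wall thickness is 188 mm, so the interior width is 4210 − 2 × 188 = 3834 mm.


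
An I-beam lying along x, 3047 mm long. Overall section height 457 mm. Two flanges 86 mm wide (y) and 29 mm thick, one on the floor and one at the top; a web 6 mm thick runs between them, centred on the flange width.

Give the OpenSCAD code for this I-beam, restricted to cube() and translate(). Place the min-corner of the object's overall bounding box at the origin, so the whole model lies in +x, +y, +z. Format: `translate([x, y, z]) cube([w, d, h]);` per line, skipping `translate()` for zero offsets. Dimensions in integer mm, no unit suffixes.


cube([3047, 86, 29]);
translate([0, 40, 29]) cube([3047, 6, 399]);
translate([0, 0, 428]) cube([3047, 86, 29]);


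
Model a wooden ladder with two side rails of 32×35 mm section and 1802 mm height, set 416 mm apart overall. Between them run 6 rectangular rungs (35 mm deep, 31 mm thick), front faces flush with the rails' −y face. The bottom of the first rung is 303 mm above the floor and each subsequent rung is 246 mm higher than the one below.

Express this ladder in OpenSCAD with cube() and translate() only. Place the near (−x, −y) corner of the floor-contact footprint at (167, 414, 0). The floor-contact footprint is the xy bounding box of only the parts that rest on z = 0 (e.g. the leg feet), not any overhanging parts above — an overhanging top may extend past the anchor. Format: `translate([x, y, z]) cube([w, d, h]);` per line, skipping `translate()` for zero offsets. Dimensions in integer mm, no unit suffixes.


// rung span = 416 - 2*32 = 352
// rung[k] z = 303 + k*246
translate([167, 414, 0]) cube([32, 35, 1802]);
translate([551, 414, 0]) cube([32, 35, 1802]);
translate([199, 414, 303]) cube([352, 35, 31]);
translate([199, 414, 549]) cube([352, 35, 31]);
translate([199, 414, 795]) cube([352, 35, 31]);
translate([199, 414, 1041]) cube([352, 35, 31]);
translate([199, 414, 1287]) cube([352, 35, 31]);
translate([199, 414, 1533]) cube([352, 35, 31]);


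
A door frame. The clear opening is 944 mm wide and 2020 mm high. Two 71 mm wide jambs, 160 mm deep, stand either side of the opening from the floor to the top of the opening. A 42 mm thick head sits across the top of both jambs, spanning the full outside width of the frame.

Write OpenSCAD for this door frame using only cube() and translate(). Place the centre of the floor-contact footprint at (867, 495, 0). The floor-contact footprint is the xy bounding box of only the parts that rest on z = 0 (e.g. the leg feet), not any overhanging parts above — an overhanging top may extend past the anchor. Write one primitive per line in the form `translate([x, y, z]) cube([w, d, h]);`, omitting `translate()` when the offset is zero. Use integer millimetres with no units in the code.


translate([324, 415, 0]) cube([71, 160, 2020]);
translate([1339, 415, 0]) cube([71, 160, 2020]);
translate([324, 415, 2020]) cube([1086, 160, 42]);


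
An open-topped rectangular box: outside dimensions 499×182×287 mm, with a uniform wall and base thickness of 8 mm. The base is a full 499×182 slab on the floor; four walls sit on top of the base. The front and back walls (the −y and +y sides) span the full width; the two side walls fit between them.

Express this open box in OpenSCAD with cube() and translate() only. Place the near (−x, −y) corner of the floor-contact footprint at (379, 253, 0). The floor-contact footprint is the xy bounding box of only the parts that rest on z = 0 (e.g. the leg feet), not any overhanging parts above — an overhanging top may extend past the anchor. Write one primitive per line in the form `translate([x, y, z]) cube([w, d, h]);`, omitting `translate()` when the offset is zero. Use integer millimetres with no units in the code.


translate([379, 253, 0]) cube([499, 182, 8]);
translate([379, 253, 8]) cube([499, 8, 279]);
translate([379, 427, 8]) cube([499, 8, 279]);
translate([379, 261, 8]) cube([8, 166, 279]);
translate([870, 261, 8]) cube([8, 166, 279]);


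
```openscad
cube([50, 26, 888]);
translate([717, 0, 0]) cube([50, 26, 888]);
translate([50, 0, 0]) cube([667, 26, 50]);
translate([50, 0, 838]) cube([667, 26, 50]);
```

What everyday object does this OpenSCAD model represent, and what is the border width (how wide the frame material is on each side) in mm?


A picture frame. The border width is 50 mm.

Four thin pieces enclosing a rectangular opening — a picture frame. The two full-height stiles are 888 mm tall; the top rail sits at z = 838 and is 50 mm tall, so the border above the opening is 888 − 838 = 50 mm, matching the stile x-width.


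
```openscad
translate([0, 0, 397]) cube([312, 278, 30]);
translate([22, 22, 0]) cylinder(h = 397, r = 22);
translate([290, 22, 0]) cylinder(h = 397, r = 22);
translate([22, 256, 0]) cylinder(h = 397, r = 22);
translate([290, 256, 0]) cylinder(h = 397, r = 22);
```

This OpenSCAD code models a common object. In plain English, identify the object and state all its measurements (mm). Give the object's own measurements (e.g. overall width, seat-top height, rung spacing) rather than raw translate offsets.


A simple wooden stool: a rectangular seat 312 mm (x) by 278 mm (y), 30 mm thick, top face at z = 427 mm, on four round legs, each 44 mm in diameter. The legs rest on z = 0, each leg's axis is inset half a diameter from the nearest pair of seat edges (so the leg's bounding box is flush with the corner).


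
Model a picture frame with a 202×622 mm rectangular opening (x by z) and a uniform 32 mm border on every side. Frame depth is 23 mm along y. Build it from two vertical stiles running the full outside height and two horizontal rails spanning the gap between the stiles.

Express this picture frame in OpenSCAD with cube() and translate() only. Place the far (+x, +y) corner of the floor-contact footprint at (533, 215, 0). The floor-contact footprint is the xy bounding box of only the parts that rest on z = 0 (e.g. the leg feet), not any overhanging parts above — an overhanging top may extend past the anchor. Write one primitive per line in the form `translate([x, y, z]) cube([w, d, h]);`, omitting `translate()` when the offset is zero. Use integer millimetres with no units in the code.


translate([267, 192, 0]) cube([32, 23, 686]);
translate([501, 192, 0]) cube([32, 23, 686]);
translate([299, 192, 0]) cube([202, 23, 32]);
translate([299, 192, 654]) cube([202, 23, 32]);


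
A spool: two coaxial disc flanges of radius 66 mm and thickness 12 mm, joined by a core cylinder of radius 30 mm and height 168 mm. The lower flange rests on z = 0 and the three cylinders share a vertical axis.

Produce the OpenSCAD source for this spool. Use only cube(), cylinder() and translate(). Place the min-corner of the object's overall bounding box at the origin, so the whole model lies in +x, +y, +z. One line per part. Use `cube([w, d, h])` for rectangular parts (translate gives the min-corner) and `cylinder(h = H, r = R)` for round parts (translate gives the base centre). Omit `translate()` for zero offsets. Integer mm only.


translate([66, 66, 0]) cylinder(h = 12, r = 66);
translate([66, 66, 12]) cylinder(h = 168, r = 30);
translate([66, 66, 180]) cylinder(h = 12, r = 66);


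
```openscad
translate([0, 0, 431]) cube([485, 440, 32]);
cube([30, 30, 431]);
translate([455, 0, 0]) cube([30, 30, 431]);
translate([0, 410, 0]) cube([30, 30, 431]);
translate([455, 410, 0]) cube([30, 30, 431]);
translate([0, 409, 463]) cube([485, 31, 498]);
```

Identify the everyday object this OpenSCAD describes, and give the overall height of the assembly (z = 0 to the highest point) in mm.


A chair. The overall height is 961 mm.

A slab on four corner posts with a tall panel at the back — a chair. The seat slab sits at z = 431 with thickness 32, and the 498 mm backrest starts at the seat top, so the overall height is 431 + 32 + 498 = 961 mm.


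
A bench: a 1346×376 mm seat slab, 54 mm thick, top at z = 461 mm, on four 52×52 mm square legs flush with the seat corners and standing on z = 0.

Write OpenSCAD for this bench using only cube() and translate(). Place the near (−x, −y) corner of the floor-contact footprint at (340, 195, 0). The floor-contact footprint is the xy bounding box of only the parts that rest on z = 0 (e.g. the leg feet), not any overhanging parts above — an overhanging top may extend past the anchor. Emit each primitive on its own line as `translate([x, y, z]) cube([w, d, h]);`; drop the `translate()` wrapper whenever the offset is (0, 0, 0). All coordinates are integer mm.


// leg_h = 461 − 54 = 407
translate([340, 195, 407]) cube([1346, 376, 54]);
translate([340, 195, 0]) cube([52, 52, 407]);
translate([340, 519, 0]) cube([52, 52, 407]);
translate([1634, 195, 0]) cube([52, 52, 407]);
translate([1634, 519, 0]) cube([52, 52, 407]);


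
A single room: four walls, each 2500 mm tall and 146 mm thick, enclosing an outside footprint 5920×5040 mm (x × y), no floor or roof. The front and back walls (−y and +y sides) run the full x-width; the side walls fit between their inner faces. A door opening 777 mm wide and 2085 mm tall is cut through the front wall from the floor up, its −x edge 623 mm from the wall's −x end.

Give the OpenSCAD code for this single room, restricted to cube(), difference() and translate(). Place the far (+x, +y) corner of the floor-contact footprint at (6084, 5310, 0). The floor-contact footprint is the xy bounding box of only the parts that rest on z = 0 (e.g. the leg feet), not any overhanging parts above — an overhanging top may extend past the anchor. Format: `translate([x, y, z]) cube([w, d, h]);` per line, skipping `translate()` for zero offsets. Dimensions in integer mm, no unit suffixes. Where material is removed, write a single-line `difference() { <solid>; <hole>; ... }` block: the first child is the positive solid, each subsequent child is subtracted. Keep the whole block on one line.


difference() { translate([164, 270, 0]) cube([5920, 146, 2500]); translate([787, 270, 0]) cube([777, 146, 2085]); }
translate([164, 5164, 0]) cube([5920, 146, 2500]);
translate([164, 416, 0]) cube([146, 4748, 2500]);
translate([5938, 416, 0]) cube([146, 4748, 2500]);


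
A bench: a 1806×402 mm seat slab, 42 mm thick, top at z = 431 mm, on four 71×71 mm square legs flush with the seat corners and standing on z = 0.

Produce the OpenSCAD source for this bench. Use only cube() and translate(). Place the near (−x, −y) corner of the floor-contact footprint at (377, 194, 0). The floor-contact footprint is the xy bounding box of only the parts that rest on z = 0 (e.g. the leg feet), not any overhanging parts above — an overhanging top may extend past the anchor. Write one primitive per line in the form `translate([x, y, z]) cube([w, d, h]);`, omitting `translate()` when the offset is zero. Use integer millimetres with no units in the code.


translate([377, 194, 389]) cube([1806, 402, 42]);
translate([377, 194, 0]) cube([71, 71, 389]);
translate([377, 525, 0]) cube([71, 71, 389]);
translate([2112, 194, 0]) cube([71, 71, 389]);
translate([2112, 525, 0]) cube([71, 71, 389]);


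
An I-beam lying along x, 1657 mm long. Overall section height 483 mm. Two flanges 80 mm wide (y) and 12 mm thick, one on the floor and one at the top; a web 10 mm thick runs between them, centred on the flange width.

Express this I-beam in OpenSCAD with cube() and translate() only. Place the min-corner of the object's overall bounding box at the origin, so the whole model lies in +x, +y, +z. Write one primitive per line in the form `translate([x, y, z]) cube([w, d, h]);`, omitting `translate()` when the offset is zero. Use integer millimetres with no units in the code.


cube([1657, 80, 12]);
translate([0, 35, 12]) cube([1657, 10, 459]);
translate([0, 0, 471]) cube([1657, 80, 12]);


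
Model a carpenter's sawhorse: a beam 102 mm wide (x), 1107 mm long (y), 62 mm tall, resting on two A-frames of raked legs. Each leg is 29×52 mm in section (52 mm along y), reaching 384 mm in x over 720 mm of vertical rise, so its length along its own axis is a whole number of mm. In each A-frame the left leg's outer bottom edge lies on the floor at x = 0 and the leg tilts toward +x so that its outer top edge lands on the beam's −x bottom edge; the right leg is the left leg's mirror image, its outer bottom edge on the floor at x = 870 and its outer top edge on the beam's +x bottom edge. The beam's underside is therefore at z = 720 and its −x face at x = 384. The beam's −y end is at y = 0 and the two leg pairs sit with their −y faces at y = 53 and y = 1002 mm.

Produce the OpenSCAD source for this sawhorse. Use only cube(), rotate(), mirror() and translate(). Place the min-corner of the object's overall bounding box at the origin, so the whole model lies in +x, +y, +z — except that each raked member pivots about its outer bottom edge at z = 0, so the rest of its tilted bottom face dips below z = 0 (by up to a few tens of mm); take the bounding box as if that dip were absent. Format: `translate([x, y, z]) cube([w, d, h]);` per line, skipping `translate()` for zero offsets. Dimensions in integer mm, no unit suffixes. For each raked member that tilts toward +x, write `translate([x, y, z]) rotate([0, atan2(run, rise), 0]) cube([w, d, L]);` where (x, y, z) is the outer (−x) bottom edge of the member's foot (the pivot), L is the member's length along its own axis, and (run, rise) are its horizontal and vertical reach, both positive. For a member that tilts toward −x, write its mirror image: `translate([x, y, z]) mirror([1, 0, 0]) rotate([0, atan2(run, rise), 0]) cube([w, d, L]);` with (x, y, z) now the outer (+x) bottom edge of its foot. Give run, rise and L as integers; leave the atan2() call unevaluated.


translate([384, 0, 720]) cube([102, 1107, 62]);
translate([0, 53, 0]) rotate([0, atan2(384, 720), 0]) cube([29, 52, 816]);
translate([870, 53, 0]) mirror([1, 0, 0]) rotate([0, atan2(384, 720), 0]) cube([29, 52, 816]);
translate([0, 1002, 0]) rotate([0, atan2(384, 720), 0]) cube([29, 52, 816]);
translate([870, 1002, 0]) mirror([1, 0, 0]) rotate([0, atan2(384, 720), 0]) cube([29, 52, 816]);


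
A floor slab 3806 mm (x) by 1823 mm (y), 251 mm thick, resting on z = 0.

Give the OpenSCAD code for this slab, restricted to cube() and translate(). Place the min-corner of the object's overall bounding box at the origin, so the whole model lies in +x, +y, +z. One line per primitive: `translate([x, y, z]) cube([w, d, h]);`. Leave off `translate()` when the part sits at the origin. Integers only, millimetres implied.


cube([3806, 1823, 251]);


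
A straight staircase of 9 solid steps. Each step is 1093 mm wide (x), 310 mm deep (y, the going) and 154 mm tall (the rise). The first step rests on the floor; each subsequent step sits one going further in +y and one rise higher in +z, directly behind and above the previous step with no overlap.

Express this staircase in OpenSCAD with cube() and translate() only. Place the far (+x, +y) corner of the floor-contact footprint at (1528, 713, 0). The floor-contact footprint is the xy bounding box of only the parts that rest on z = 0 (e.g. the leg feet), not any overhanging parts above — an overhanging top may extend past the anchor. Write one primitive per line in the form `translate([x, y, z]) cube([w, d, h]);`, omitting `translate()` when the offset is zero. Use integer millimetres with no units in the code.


translate([435, 403, 0]) cube([1093, 310, 154]);
translate([435, 713, 154]) cube([1093, 310, 154]);
translate([435, 1023, 308]) cube([1093, 310, 154]);
translate([435, 1333, 462]) cube([1093, 310, 154]);
translate([435, 1643, 616]) cube([1093, 310, 154]);
translate([435, 1953, 770]) cube([1093, 310, 154]);
translate([435, 2263, 924]) cube([1093, 310, 154]);
translate([435, 2573, 1078]) cube([1093, 310, 154]);
translate([435, 2883, 1232]) cube([1093, 310, 154]);


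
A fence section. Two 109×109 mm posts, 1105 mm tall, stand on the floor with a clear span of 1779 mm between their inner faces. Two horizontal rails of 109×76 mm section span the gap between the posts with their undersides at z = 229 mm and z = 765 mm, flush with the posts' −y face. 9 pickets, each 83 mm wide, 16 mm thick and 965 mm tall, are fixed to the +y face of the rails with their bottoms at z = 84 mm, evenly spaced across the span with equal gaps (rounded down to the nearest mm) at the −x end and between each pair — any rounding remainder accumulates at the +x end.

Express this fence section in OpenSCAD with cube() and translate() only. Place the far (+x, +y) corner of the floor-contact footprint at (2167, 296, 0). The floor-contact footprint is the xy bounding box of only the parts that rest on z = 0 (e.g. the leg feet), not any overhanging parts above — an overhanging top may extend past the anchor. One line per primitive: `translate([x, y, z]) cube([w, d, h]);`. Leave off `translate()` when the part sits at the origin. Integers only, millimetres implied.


translate([170, 187, 0]) cube([109, 109, 1105]);
translate([2058, 187, 0]) cube([109, 109, 1105]);
translate([279, 187, 229]) cube([1779, 109, 76]);
translate([279, 187, 765]) cube([1779, 109, 76]);
translate([382, 296, 84]) cube([83, 16, 965]);
translate([568, 296, 84]) cube([83, 16, 965]);
translate([754, 296, 84]) cube([83, 16, 965]);
translate([940, 296, 84]) cube([83, 16, 965]);
translate([1126, 296, 84]) cube([83, 16, 965]);
translate([1312, 296, 84]) cube([83, 16, 965]);
translate([1498, 296, 84]) cube([83, 16, 965]);
translate([1684, 296, 84]) cube([83, 16, 965]);
translate([1870, 296, 84]) cube([83, 16, 965]);


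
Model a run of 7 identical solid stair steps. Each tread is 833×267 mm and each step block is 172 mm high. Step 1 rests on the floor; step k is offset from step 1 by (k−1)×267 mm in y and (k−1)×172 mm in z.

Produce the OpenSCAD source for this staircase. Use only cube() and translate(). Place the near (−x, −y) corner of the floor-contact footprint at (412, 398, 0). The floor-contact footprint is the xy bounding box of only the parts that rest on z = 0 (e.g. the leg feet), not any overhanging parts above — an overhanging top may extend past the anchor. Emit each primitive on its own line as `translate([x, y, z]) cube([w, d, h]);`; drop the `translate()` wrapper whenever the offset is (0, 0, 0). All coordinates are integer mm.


translate([412, 398, 0]) cube([833, 267, 172]);
translate([412, 665, 172]) cube([833, 267, 172]);
translate([412, 932, 344]) cube([833, 267, 172]);
translate([412, 1199, 516]) cube([833, 267, 172]);
translate([412, 1466, 688]) cube([833, 267, 172]);
translate([412, 1733, 860]) cube([833, 267, 172]);
translate([412, 2000, 1032]) cube([833, 267, 172]);


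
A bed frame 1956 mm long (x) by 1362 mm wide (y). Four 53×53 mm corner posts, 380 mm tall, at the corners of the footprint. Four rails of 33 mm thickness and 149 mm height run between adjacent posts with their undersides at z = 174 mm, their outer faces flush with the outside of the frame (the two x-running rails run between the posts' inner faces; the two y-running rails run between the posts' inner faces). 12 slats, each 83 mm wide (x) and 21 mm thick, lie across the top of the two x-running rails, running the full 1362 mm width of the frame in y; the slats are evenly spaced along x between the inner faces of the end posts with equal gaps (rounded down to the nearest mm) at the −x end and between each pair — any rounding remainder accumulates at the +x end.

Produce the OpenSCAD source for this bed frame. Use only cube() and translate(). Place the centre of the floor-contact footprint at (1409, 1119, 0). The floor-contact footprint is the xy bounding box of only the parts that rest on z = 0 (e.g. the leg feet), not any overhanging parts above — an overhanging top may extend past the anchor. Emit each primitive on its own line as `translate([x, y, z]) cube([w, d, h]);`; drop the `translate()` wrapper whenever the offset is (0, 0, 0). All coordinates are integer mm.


translate([431, 438, 0]) cube([53, 53, 380]);
translate([431, 1747, 0]) cube([53, 53, 380]);
translate([2334, 438, 0]) cube([53, 53, 380]);
translate([2334, 1747, 0]) cube([53, 53, 380]);
translate([484, 438, 174]) cube([1850, 33, 149]);
translate([484, 1767, 174]) cube([1850, 33, 149]);
translate([431, 491, 174]) cube([33, 1256, 149]);
translate([2354, 491, 174]) cube([33, 1256, 149]);
translate([549, 438, 323]) cube([83, 1362, 21]);
translate([697, 438, 323]) cube([83, 1362, 21]);
translate([845, 438, 323]) cube([83, 1362, 21]);
translate([993, 438, 323]) cube([83, 1362, 21]);
translate([1141, 438, 323]) cube([83, 1362, 21]);
translate([1289, 438, 323]) cube([83, 1362, 21]);
translate([1437, 438, 323]) cube([83, 1362, 21]);
translate([1585, 438, 323]) cube([83, 1362, 21]);
translate([1733, 438, 323]) cube([83, 1362, 21]);
translate([1881, 438, 323]) cube([83, 1362, 21]);
translate([2029, 438, 323]) cube([83, 1362, 21]);
translate([2177, 438, 323]) cube([83, 1362, 21]);


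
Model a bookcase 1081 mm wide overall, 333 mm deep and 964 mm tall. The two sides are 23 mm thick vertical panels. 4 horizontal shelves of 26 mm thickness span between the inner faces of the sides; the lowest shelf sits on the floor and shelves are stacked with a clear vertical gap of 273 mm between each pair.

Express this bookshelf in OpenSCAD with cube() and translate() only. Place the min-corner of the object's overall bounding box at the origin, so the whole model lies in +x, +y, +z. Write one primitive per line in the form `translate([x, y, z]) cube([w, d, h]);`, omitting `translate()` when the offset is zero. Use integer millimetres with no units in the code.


cube([23, 333, 964]);
translate([1058, 0, 0]) cube([23, 333, 964]);
translate([23, 0, 0]) cube([1035, 333, 26]);
translate([23, 0, 299]) cube([1035, 333, 26]);
translate([23, 0, 598]) cube([1035, 333, 26]);
translate([23, 0, 897]) cube([1035, 333, 26]);


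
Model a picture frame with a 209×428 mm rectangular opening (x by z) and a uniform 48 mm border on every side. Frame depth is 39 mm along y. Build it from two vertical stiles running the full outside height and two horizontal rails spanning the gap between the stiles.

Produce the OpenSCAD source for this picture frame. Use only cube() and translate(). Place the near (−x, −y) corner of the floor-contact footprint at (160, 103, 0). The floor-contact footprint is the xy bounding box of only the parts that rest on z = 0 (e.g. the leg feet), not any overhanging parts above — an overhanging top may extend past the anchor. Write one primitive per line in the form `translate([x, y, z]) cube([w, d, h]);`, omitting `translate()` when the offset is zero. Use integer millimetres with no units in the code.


translate([160, 103, 0]) cube([48, 39, 524]);
translate([417, 103, 0]) cube([48, 39, 524]);
translate([208, 103, 0]) cube([209, 39, 48]);
translate([208, 103, 476]) cube([209, 39, 48]);


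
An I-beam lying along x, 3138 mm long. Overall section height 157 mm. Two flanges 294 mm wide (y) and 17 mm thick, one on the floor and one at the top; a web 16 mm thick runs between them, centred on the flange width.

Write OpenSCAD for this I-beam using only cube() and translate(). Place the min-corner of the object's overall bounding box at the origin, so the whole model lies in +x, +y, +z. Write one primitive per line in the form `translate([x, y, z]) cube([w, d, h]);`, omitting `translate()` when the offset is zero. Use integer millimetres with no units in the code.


cube([3138, 294, 17]);
translate([0, 139, 17]) cube([3138, 16, 123]);
translate([0, 0, 140]) cube([3138, 294, 17]);


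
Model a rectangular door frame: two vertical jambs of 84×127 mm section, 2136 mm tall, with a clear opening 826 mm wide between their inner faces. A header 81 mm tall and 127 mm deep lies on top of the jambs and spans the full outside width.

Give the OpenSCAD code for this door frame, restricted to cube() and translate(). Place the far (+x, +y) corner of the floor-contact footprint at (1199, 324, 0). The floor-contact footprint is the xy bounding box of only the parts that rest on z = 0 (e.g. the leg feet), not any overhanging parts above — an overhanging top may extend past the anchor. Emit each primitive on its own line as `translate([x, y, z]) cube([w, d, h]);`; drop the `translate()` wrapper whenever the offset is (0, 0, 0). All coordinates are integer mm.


translate([205, 197, 0]) cube([84, 127, 2136]);
translate([1115, 197, 0]) cube([84, 127, 2136]);
translate([205, 197, 2136]) cube([994, 127, 81]);


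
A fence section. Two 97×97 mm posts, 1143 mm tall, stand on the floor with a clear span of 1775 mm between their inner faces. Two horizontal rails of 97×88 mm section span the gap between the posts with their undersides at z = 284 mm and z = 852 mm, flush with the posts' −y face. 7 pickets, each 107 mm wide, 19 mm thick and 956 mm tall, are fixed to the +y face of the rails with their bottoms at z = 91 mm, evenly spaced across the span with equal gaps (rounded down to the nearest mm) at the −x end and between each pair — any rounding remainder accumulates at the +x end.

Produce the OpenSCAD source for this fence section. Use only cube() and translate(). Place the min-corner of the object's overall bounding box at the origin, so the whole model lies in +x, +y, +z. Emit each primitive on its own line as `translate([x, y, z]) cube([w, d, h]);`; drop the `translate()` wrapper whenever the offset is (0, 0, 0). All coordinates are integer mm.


cube([97, 97, 1143]);
translate([1872, 0, 0]) cube([97, 97, 1143]);
translate([97, 0, 284]) cube([1775, 97, 88]);
translate([97, 0, 852]) cube([1775, 97, 88]);
translate([225, 97, 91]) cube([107, 19, 956]);
translate([460, 97, 91]) cube([107, 19, 956]);
translate([695, 97, 91]) cube([107, 19, 956]);
translate([930, 97, 91]) cube([107, 19, 956]);
translate([1165, 97, 91]) cube([107, 19, 956]);
translate([1400, 97, 91]) cube([107, 19, 956]);
translate([1635, 97, 91]) cube([107, 19, 956]);


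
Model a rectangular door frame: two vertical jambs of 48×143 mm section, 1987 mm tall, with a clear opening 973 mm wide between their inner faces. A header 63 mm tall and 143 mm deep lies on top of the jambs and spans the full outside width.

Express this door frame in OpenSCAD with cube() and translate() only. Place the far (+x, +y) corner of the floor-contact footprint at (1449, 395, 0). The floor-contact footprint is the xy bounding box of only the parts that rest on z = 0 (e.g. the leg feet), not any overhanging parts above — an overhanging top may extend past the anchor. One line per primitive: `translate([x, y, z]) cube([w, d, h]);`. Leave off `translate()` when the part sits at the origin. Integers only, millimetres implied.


translate([380, 252, 0]) cube([48, 143, 1987]);
translate([1401, 252, 0]) cube([48, 143, 1987]);
translate([380, 252, 1987]) cube([1069, 143, 63]);


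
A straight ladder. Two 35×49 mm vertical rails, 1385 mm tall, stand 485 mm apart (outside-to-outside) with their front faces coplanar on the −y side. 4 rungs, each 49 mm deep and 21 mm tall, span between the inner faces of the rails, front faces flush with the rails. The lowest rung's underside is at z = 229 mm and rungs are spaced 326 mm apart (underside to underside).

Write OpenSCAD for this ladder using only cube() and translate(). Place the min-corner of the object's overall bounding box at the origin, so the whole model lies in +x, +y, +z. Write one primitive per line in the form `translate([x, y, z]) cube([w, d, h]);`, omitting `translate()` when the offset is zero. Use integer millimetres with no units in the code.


// rung span = 485 - 2*35 = 415
// rung[k] z = 229 + k*326
cube([35, 49, 1385]);
translate([450, 0, 0]) cube([35, 49, 1385]);
translate([35, 0, 229]) cube([415, 49, 21]);
translate([35, 0, 555]) cube([415, 49, 21]);
translate([35, 0, 881]) cube([415, 49, 21]);
translate([35, 0, 1207]) cube([415, 49, 21]);


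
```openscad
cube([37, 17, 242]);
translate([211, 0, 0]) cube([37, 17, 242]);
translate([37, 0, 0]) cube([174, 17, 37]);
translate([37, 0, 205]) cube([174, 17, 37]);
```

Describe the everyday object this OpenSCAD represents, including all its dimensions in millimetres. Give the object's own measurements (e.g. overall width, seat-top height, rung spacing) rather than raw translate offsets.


A rectangular picture frame lying in the x–z plane (depth along y). The opening is 174 mm wide (x) by 168 mm tall (z), surrounded by a border 37 mm wide on all four sides. The frame is 17 mm deep and is made of two full-height vertical stiles with two horizontal rails fitted between them.


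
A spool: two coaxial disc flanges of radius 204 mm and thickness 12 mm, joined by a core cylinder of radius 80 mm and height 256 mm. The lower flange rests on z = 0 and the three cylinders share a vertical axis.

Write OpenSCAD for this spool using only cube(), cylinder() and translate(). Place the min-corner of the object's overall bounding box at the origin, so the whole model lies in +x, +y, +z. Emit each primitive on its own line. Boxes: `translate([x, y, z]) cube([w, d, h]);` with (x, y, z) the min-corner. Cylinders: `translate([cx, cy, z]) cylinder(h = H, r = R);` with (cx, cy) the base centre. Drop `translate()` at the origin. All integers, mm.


translate([204, 204, 0]) cylinder(h = 12, r = 204);
translate([204, 204, 12]) cylinder(h = 256, r = 80);
translate([204, 204, 268]) cylinder(h = 12, r = 204);


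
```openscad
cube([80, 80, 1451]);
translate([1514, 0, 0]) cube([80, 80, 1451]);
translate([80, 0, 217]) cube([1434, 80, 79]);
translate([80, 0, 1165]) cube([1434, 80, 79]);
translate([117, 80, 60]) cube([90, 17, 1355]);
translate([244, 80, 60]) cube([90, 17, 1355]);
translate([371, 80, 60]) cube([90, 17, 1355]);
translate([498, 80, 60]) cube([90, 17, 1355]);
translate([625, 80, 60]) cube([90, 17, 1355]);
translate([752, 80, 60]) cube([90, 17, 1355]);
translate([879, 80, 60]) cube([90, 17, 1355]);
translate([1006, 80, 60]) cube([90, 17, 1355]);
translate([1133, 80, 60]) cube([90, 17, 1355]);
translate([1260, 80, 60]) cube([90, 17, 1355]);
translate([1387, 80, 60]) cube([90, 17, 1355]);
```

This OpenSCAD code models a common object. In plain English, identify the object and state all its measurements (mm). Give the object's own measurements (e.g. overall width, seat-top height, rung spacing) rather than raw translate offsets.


A fence section. Two 80×80 mm posts, 1451 mm tall, stand on the floor with a clear span of 1434 mm between their inner faces. Two horizontal rails of 80×79 mm section span the gap between the posts with their undersides at z = 217 mm and z = 1165 mm, flush with the posts' −y face. 11 pickets, each 90 mm wide, 17 mm thick and 1355 mm tall, are fixed to the +y face of the rails with their bottoms at z = 60 mm, spaced across the span with a 37 mm gap after the −x post and between neighbouring pickets and before the +x post.


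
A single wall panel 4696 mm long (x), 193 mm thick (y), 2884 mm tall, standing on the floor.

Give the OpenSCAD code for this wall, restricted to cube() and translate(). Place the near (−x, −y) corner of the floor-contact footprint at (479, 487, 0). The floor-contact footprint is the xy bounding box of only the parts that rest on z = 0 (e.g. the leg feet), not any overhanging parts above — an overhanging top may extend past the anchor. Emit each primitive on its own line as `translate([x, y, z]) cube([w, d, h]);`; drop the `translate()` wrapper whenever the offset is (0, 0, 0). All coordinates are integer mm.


translate([479, 487, 0]) cube([4696, 193, 2884]);


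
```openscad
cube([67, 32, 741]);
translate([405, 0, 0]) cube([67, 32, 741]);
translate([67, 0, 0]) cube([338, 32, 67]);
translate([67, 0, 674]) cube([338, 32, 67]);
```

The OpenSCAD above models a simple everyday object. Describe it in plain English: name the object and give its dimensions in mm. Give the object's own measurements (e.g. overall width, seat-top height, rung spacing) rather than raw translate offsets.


A rectangular picture frame lying in the x–z plane (depth along y). The opening is 338 mm wide (x) by 607 mm tall (z), surrounded by a border 67 mm wide on all four sides. The frame is 32 mm deep and is made of two full-height vertical stiles with two horizontal rails fitted between them.


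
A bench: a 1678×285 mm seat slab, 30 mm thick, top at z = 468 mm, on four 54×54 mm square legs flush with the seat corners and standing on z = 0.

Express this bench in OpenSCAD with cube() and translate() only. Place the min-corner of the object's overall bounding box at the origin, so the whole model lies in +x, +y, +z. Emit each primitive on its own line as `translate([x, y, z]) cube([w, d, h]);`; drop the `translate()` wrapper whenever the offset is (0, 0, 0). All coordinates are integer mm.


// leg_h = 468 − 30 = 438
translate([0, 0, 438]) cube([1678, 285, 30]);
cube([54, 54, 438]);
translate([0, 231, 0]) cube([54, 54, 438]);
translate([1624, 0, 0]) cube([54, 54, 438]);
translate([1624, 231, 0]) cube([54, 54, 438]);


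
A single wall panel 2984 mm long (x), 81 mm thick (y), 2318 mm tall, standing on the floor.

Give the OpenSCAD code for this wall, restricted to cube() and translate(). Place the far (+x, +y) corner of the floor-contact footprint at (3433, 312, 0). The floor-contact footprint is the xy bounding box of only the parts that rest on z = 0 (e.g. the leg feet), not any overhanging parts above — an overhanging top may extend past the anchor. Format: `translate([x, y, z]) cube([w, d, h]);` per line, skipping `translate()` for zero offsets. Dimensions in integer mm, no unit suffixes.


translate([449, 231, 0]) cube([2984, 81, 2318]);


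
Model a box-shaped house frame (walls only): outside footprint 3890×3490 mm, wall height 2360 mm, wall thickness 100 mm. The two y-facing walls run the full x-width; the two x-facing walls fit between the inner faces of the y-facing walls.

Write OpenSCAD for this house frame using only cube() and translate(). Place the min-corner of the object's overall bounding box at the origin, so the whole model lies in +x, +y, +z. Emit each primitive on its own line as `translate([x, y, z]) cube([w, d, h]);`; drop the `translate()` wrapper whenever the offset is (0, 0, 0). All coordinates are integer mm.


cube([3890, 100, 2360]);
translate([0, 3390, 0]) cube([3890, 100, 2360]);
translate([0, 100, 0]) cube([100, 3290, 2360]);
translate([3790, 100, 0]) cube([100, 3290, 2360]);


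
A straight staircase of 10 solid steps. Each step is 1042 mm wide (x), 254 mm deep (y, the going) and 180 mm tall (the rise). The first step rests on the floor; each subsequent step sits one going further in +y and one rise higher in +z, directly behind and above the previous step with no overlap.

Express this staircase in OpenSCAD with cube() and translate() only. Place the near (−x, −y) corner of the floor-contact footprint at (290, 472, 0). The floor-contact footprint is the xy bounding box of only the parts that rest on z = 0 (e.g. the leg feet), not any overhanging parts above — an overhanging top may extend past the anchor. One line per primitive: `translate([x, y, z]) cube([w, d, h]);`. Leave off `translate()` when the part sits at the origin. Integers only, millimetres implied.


translate([290, 472, 0]) cube([1042, 254, 180]);
translate([290, 726, 180]) cube([1042, 254, 180]);
translate([290, 980, 360]) cube([1042, 254, 180]);
translate([290, 1234, 540]) cube([1042, 254, 180]);
translate([290, 1488, 720]) cube([1042, 254, 180]);
translate([290, 1742, 900]) cube([1042, 254, 180]);
translate([290, 1996, 1080]) cube([1042, 254, 180]);
translate([290, 2250, 1260]) cube([1042, 254, 180]);
translate([290, 2504, 1440]) cube([1042, 254, 180]);
translate([290, 2758, 1620]) cube([1042, 254, 180]);


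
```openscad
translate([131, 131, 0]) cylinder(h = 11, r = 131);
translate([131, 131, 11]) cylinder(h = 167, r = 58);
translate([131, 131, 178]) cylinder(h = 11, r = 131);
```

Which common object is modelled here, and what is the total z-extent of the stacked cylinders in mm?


A spool. The overall height is 189 mm.

Three coaxial cylinders, large–small–large — a spool. Two 11 mm flanges and a 167 mm core give 11 + 167 + 11 = 189 mm.


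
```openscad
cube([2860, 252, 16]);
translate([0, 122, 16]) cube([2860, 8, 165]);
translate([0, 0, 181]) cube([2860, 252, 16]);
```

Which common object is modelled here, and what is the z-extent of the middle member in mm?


An I-beam. The web height is 165 mm.

Two wide flanges with a thin centred web — an I-beam. Overall 197 mm minus two 16 mm flanges gives a web of 197 − 2·16 = 165 mm.


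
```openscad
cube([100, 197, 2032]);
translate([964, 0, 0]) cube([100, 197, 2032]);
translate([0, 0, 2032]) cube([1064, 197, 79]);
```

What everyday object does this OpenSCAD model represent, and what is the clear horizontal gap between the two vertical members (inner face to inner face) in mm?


A door frame. The clear opening width is 864 mm.

Two 2032 mm tall posts with a header on top — a door frame. The left jamb is 100 mm wide at x = 0; the right jamb starts at x = 964. The clear opening is 964 − 100 = 864 mm.


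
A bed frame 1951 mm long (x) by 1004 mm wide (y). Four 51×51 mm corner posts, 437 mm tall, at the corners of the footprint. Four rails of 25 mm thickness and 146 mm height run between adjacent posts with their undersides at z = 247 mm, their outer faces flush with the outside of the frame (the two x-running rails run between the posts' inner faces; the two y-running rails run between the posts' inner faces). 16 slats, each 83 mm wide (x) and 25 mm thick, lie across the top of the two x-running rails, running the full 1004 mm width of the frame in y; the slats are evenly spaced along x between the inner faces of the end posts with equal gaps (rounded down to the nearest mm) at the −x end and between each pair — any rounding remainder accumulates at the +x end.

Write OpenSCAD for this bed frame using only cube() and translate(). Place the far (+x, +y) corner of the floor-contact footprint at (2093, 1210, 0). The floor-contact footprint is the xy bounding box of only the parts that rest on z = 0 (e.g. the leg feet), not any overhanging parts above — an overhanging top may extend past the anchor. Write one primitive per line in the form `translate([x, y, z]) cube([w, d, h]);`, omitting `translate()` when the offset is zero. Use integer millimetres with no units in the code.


// slat z = rail_z + rail_h = 247 + 146 = 393
// slat gap = ⌊(1849 − 16·83) / 17⌋ = 30
translate([142, 206, 0]) cube([51, 51, 437]);
translate([142, 1159, 0]) cube([51, 51, 437]);
translate([2042, 206, 0]) cube([51, 51, 437]);
translate([2042, 1159, 0]) cube([51, 51, 437]);
translate([193, 206, 247]) cube([1849, 25, 146]);
translate([193, 1185, 247]) cube([1849, 25, 146]);
translate([142, 257, 247]) cube([25, 902, 146]);
translate([2068, 257, 247]) cube([25, 902, 146]);
translate([223, 206, 393]) cube([83, 1004, 25]);
translate([336, 206, 393]) cube([83, 1004, 25]);
translate([449, 206, 393]) cube([83, 1004, 25]);
translate([562, 206, 393]) cube([83, 1004, 25]);
translate([675, 206, 393]) cube([83, 1004, 25]);
translate([788, 206, 393]) cube([83, 1004, 25]);
translate([901, 206, 393]) cube([83, 1004, 25]);
translate([1014, 206, 393]) cube([83, 1004, 25]);
translate([1127, 206, 393]) cube([83, 1004, 25]);
translate([1240, 206, 393]) cube([83, 1004, 25]);
translate([1353, 206, 393]) cube([83, 1004, 25]);
translate([1466, 206, 393]) cube([83, 1004, 25]);
translate([1579, 206, 393]) cube([83, 1004, 25]);
translate([1692, 206, 393]) cube([83, 1004, 25]);
translate([1805, 206, 393]) cube([83, 1004, 25]);
translate([1918, 206, 393]) cube([83, 1004, 25]);
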